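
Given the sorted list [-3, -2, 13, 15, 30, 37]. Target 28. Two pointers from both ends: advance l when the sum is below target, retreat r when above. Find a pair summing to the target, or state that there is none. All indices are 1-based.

[1,6] -3+37=34 >28 → r--
[1,5] -3+30=27 <28 → l++
[2,5] -2+30=28 → found

(-2, 30)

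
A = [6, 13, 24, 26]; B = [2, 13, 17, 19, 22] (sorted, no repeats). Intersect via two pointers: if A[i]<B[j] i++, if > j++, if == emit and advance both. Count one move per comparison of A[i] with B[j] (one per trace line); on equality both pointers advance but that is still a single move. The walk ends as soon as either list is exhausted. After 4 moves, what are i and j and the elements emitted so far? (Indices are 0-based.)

i=2, j=3, emitted=[13]

i=0 j=0: 6>2, j++
i=0 j=1: 6<13, i++
i=1 j=1: 13==13 emit, i++,j++
i=2 j=2: 24>17, j++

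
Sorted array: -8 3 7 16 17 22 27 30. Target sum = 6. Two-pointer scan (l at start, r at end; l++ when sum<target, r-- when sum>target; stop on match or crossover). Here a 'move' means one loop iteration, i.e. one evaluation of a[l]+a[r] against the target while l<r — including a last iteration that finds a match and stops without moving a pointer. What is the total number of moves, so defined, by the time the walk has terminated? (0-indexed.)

7 moves

[0,7] -8+30=22 >6 → r--
[0,6] -8+27=19 >6 → r--
[0,5] -8+22=14 >6 → r--
[0,4] -8+17=9 >6 → r--
[0,3] -8+16=8 >6 → r--
[0,2] -8+7=-1 <6 → l++
[1,2] 3+7=10 >6 → r--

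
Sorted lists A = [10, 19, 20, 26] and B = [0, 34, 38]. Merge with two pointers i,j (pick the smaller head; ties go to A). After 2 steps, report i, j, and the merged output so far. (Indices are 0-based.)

i=0 j=0: A[i]=10>B[j]=0 take 0, j++
i=0 j=1: A[i]=10<=B[j]=34 take 10, i++

i=1, j=1, merged so far=[0, 10]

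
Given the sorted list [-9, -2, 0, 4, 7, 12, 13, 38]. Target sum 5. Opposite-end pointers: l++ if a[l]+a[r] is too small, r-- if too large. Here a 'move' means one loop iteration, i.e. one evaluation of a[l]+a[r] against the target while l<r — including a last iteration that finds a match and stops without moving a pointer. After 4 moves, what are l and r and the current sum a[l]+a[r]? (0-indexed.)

l=1, r=4, sum=5

l=0 r=7: -9+38=29 >5, r--
l=0 r=6: -9+13=4 <5, l++
l=1 r=6: -2+13=11 >5, r--
l=1 r=5: -2+12=10 >5, r--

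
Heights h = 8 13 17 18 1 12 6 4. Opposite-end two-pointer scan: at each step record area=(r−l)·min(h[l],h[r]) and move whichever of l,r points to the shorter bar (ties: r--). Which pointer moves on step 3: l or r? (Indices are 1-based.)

l

l=1 r=8: min(8,4)*7=28 best=28 *, r--
l=1 r=7: min(8,6)*6=36 best=36 *, r--
l=1 r=6: min(8,12)*5=40 best=40 *, l++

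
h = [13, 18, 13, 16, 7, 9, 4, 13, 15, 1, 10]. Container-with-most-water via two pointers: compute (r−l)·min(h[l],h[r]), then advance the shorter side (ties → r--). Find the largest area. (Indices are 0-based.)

l=0 r=10: min(13,10)*10=100 best=100 *, r--
l=0 r=9: min(13,1)*9=9 best=100, r--
l=0 r=8: min(13,15)*8=104 best=104 *, l++
l=1 r=8: min(18,15)*7=105 best=105 *, r--
l=1 r=7: min(18,13)*6=78 best=105, r--
l=1 r=6: min(18,4)*5=20 best=105, r--
l=1 r=5: min(18,9)*4=36 best=105, r--
l=1 r=4: min(18,7)*3=21 best=105, r--
l=1 r=3: min(18,16)*2=32 best=105, r--
l=1 r=2: min(18,13)*1=13 best=105, r--

max area = 105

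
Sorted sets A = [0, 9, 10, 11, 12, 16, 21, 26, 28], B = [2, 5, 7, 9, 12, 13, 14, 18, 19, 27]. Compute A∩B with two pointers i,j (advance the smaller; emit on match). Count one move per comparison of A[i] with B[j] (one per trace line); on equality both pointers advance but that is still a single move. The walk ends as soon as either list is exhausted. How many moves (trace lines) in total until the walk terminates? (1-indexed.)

16 moves

[i=1,j=1] 0<2 → i++
[i=2,j=1] 9>2 → j++
[i=2,j=2] 9>5 → j++
[i=2,j=3] 9>7 → j++
[i=2,j=4] 9==9 emit → i++,j++
[i=3,j=5] 10<12 → i++
[i=4,j=5] 11<12 → i++
[i=5,j=5] 12==12 emit → i++,j++
[i=6,j=6] 16>13 → j++
[i=6,j=7] 16>14 → j++
[i=6,j=8] 16<18 → i++
[i=7,j=8] 21>18 → j++
[i=7,j=9] 21>19 → j++
[i=7,j=10] 21<27 → i++
[i=8,j=10] 26<27 → i++
[i=9,j=10] 28>27 → j++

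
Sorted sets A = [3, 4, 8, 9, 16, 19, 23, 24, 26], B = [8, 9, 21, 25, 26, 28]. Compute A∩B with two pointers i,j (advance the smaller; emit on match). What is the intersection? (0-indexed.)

intersection = [8, 9, 26]

[i=0,j=0] 3<8 → i++
[i=1,j=0] 4<8 → i++
[i=2,j=0] 8==8 emit → i++,j++
[i=3,j=1] 9==9 emit → i++,j++
[i=4,j=2] 16<21 → i++
[i=5,j=2] 19<21 → i++
[i=6,j=2] 23>21 → j++
[i=6,j=3] 23<25 → i++
[i=7,j=3] 24<25 → i++
[i=8,j=3] 26>25 → j++
[i=8,j=4] 26==26 emit → i++,j++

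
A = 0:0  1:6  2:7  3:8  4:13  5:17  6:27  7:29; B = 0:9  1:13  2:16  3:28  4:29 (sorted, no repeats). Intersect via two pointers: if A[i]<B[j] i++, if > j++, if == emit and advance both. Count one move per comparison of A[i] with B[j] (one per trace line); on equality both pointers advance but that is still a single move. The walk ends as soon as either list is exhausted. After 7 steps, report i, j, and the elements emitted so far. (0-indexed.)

[i=0,j=0] 0<9 → i++
[i=1,j=0] 6<9 → i++
[i=2,j=0] 7<9 → i++
[i=3,j=0] 8<9 → i++
[i=4,j=0] 13>9 → j++
[i=4,j=1] 13==13 emit → i++,j++
[i=5,j=2] 17>16 → j++

i=5, j=3, emitted=[13]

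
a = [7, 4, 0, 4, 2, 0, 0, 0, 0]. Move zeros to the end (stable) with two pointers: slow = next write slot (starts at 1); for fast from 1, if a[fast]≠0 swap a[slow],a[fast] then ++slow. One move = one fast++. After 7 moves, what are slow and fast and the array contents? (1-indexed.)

slow=1 fast=1: a[fast]=7≠0 swap→a[1]=7, slow++,fast++
slow=2 fast=2: a[fast]=4≠0 swap→a[2]=4, slow++,fast++
slow=3 fast=3: a[fast]=0, fast++
slow=3 fast=4: a[fast]=4≠0 swap→a[3]=4, slow++,fast++
slow=4 fast=5: a[fast]=2≠0 swap→a[4]=2, slow++,fast++
slow=5 fast=6: a[fast]=0, fast++
slow=5 fast=7: a[fast]=0, fast++

slow=5, fast=8, a=[7, 4, 4, 2, 0, 0, 0, 0, 0]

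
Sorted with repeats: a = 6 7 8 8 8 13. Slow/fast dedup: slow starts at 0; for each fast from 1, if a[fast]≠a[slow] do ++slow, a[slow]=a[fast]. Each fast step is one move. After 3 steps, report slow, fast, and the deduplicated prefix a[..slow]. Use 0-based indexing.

slow=2, fast=4, prefix=[6, 7, 8]

slow=0 fast=1: a[fast]=7≠a[slow]=6 write a[1]=7, slow++,fast++
slow=1 fast=2: a[fast]=8≠a[slow]=7 write a[2]=8, slow++,fast++
slow=2 fast=3: a[fast]=8=a[slow] dup, fast++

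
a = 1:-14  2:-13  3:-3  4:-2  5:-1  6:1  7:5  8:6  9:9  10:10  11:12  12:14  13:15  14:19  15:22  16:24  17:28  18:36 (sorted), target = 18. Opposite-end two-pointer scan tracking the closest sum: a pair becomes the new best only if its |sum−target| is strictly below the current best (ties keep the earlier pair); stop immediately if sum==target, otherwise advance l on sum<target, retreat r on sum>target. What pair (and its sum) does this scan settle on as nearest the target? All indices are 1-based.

l=1 r=18: -14+36=22 d=4 *, r--
l=1 r=17: -14+28=14 d=4, l++
l=2 r=17: -13+28=15 d=3 *, l++
l=3 r=17: -3+28=25 d=7, r--
l=3 r=16: -3+24=21 d=3, r--
l=3 r=15: -3+22=19 d=1 *, r--
l=3 r=14: -3+19=16 d=2, l++
l=4 r=14: -2+19=17 d=1, l++
l=5 r=14: -1+19=18 d=0 *, stop

pair (-1, 19) with sum 18 (|Δ|=0)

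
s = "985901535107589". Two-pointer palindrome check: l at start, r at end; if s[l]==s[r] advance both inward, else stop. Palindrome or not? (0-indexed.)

not a palindrome (mismatch at 3,11)

[0,14] '9'=='9' → l++,r--
[1,13] '8'=='8' → l++,r--
[2,12] '5'=='5' → l++,r--
[3,11] '9'!='7' → stop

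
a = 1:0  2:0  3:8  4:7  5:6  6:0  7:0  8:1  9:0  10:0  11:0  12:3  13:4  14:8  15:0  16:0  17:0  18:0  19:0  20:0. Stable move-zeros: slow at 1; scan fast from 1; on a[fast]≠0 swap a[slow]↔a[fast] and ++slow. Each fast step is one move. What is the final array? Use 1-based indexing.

slow=1 fast=1: a[fast]=0, fast++
slow=1 fast=2: a[fast]=0, fast++
slow=1 fast=3: a[fast]=8≠0 swap→a[1]=8, slow++,fast++
slow=2 fast=4: a[fast]=7≠0 swap→a[2]=7, slow++,fast++
slow=3 fast=5: a[fast]=6≠0 swap→a[3]=6, slow++,fast++
slow=4 fast=6: a[fast]=0, fast++
slow=4 fast=7: a[fast]=0, fast++
slow=4 fast=8: a[fast]=1≠0 swap→a[4]=1, slow++,fast++
slow=5 fast=9: a[fast]=0, fast++
slow=5 fast=10: a[fast]=0, fast++
slow=5 fast=11: a[fast]=0, fast++
slow=5 fast=12: a[fast]=3≠0 swap→a[5]=3, slow++,fast++
slow=6 fast=13: a[fast]=4≠0 swap→a[6]=4, slow++,fast++
slow=7 fast=14: a[fast]=8≠0 swap→a[7]=8, slow++,fast++
slow=8 fast=15: a[fast]=0, fast++
slow=8 fast=16: a[fast]=0, fast++
slow=8 fast=17: a[fast]=0, fast++
slow=8 fast=18: a[fast]=0, fast++
slow=8 fast=19: a[fast]=0, fast++
slow=8 fast=20: a[fast]=0, fast++

[8, 7, 6, 1, 3, 4, 8, 0, 0, 0, 0, 0, 0, 0, 0, 0, 0, 0, 0, 0]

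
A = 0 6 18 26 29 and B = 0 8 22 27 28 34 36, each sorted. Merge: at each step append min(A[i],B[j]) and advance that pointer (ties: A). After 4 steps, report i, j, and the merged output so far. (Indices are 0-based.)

i=2, j=2, merged so far=[0, 0, 6, 8]

[i=0,j=0] A[i]=0<=B[j]=0 take 0 → i++
[i=1,j=0] A[i]=6>B[j]=0 take 0 → j++
[i=1,j=1] A[i]=6<=B[j]=8 take 6 → i++
[i=2,j=1] A[i]=18>B[j]=8 take 8 → j++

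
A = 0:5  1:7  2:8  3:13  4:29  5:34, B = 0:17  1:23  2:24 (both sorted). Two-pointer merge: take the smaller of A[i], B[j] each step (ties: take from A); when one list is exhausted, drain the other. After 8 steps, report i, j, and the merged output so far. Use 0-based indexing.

i=5, j=3, merged so far=[5, 7, 8, 13, 17, 23, 24, 29]

i=0 j=0: A[i]=5<=B[j]=17 take 5, i++
i=1 j=0: A[i]=7<=B[j]=17 take 7, i++
i=2 j=0: A[i]=8<=B[j]=17 take 8, i++
i=3 j=0: A[i]=13<=B[j]=17 take 13, i++
i=4 j=0: A[i]=29>B[j]=17 take 17, j++
i=4 j=1: A[i]=29>B[j]=23 take 23, j++
i=4 j=2: A[i]=29>B[j]=24 take 24, j++
i=4 j=3: B done, take A[i]=29, i++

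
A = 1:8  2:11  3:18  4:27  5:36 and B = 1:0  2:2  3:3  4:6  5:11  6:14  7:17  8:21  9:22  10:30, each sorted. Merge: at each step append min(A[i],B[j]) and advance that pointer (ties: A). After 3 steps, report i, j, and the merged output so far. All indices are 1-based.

i=1, j=4, merged so far=[0, 2, 3]

i=1 j=1: A[i]=8>B[j]=0 take 0, j++
i=1 j=2: A[i]=8>B[j]=2 take 2, j++
i=1 j=3: A[i]=8>B[j]=3 take 3, j++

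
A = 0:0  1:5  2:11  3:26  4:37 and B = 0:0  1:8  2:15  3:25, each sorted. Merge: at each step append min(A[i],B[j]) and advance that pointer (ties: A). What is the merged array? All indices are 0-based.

i=0 j=0: A[i]=0<=B[j]=0 take 0, i++
i=1 j=0: A[i]=5>B[j]=0 take 0, j++
i=1 j=1: A[i]=5<=B[j]=8 take 5, i++
i=2 j=1: A[i]=11>B[j]=8 take 8, j++
i=2 j=2: A[i]=11<=B[j]=15 take 11, i++
i=3 j=2: A[i]=26>B[j]=15 take 15, j++
i=3 j=3: A[i]=26>B[j]=25 take 25, j++
i=3 j=4: B done, take A[i]=26, i++
i=4 j=4: B done, take A[i]=37, i++

[0, 0, 5, 8, 11, 15, 25, 26, 37]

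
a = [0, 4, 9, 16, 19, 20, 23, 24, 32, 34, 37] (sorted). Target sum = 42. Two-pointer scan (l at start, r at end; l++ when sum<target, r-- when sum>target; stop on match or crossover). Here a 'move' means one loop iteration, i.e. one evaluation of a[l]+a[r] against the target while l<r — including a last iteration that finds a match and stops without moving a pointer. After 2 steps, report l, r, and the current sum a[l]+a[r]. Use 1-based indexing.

l=3, r=11, sum=46

[1,11] 0+37=37 <42 → l++
[2,11] 4+37=41 <42 → l++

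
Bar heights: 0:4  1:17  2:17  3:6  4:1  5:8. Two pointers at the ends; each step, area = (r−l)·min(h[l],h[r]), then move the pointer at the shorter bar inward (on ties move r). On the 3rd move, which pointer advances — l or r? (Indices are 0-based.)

r

l=0 r=5: min(4,8)*5=20 best=20 *, l++
l=1 r=5: min(17,8)*4=32 best=32 *, r--
l=1 r=4: min(17,1)*3=3 best=32, r--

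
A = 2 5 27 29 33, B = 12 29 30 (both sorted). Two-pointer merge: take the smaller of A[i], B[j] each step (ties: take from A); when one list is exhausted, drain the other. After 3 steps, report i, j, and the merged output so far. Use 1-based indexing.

i=3, j=2, merged so far=[2, 5, 12]

i=1 j=1: A[i]=2<=B[j]=12 take 2, i++
i=2 j=1: A[i]=5<=B[j]=12 take 5, i++
i=3 j=1: A[i]=27>B[j]=12 take 12, j++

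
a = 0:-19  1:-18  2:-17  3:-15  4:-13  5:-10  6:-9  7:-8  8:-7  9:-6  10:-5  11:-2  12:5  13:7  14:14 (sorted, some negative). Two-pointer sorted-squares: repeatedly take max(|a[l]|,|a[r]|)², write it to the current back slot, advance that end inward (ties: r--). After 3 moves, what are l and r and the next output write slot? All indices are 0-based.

[0,14] |-19|>|14| out[14]=361 → l++
[1,14] |-18|>|14| out[13]=324 → l++
[2,14] |-17|>|14| out[12]=289 → l++

l=3, r=14, next write slot=11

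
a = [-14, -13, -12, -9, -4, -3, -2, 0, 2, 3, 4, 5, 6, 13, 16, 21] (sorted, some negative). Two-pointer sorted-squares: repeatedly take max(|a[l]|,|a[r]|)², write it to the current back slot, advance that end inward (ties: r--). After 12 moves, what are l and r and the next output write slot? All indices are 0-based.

[0,15] |-14|<=|21| out[15]=441 → r--
[0,14] |-14|<=|16| out[14]=256 → r--
[0,13] |-14|>|13| out[13]=196 → l++
[1,13] |-13|<=|13| out[12]=169 → r--
[1,12] |-13|>|6| out[11]=169 → l++
[2,12] |-12|>|6| out[10]=144 → l++
[3,12] |-9|>|6| out[9]=81 → l++
[4,12] |-4|<=|6| out[8]=36 → r--
[4,11] |-4|<=|5| out[7]=25 → r--
[4,10] |-4|<=|4| out[6]=16 → r--
[4,9] |-4|>|3| out[5]=16 → l++
[5,9] |-3|<=|3| out[4]=9 → r--

l=5, r=8, next write slot=3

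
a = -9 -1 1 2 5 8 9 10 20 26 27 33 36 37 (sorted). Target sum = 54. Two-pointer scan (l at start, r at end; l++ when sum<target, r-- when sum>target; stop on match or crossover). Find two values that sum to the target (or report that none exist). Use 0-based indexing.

l=0 r=13: -9+37=28 <54, l++
l=1 r=13: -1+37=36 <54, l++
l=2 r=13: 1+37=38 <54, l++
l=3 r=13: 2+37=39 <54, l++
l=4 r=13: 5+37=42 <54, l++
l=5 r=13: 8+37=45 <54, l++
l=6 r=13: 9+37=46 <54, l++
l=7 r=13: 10+37=47 <54, l++
l=8 r=13: 20+37=57 >54, r--
l=8 r=12: 20+36=56 >54, r--
l=8 r=11: 20+33=53 <54, l++
l=9 r=11: 26+33=59 >54, r--
l=9 r=10: 26+27=53 <54, l++

no pair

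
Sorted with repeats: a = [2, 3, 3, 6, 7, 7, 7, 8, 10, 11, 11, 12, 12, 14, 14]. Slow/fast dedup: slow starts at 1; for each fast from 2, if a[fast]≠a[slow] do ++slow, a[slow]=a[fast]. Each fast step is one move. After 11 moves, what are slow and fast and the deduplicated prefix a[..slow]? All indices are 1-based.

slow=8, fast=13, prefix=[2, 3, 6, 7, 8, 10, 11, 12]

(s=1,f=2) a[fast]=3≠a[slow]=2 write a[2]=3 → slow++,fast++
(s=2,f=3) a[fast]=3=a[slow] dup → fast++
(s=2,f=4) a[fast]=6≠a[slow]=3 write a[3]=6 → slow++,fast++
(s=3,f=5) a[fast]=7≠a[slow]=6 write a[4]=7 → slow++,fast++
(s=4,f=6) a[fast]=7=a[slow] dup → fast++
(s=4,f=7) a[fast]=7=a[slow] dup → fast++
(s=4,f=8) a[fast]=8≠a[slow]=7 write a[5]=8 → slow++,fast++
(s=5,f=9) a[fast]=10≠a[slow]=8 write a[6]=10 → slow++,fast++
(s=6,f=10) a[fast]=11≠a[slow]=10 write a[7]=11 → slow++,fast++
(s=7,f=11) a[fast]=11=a[slow] dup → fast++
(s=7,f=12) a[fast]=12≠a[slow]=11 write a[8]=12 → slow++,fast++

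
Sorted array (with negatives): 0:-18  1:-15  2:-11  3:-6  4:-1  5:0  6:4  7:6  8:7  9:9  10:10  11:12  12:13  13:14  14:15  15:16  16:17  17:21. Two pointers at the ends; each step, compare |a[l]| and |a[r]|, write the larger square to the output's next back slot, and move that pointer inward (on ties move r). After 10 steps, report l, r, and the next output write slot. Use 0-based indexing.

l=3, r=10, next write slot=7

[0,17] |-18|<=|21| out[17]=441 → r--
[0,16] |-18|>|17| out[16]=324 → l++
[1,16] |-15|<=|17| out[15]=289 → r--
[1,15] |-15|<=|16| out[14]=256 → r--
[1,14] |-15|<=|15| out[13]=225 → r--
[1,13] |-15|>|14| out[12]=225 → l++
[2,13] |-11|<=|14| out[11]=196 → r--
[2,12] |-11|<=|13| out[10]=169 → r--
[2,11] |-11|<=|12| out[9]=144 → r--
[2,10] |-11|>|10| out[8]=121 → l++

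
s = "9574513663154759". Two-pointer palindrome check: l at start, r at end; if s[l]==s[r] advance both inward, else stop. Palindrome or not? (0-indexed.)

palindrome

l=0 r=15: '9'=='9', l++,r--
l=1 r=14: '5'=='5', l++,r--
l=2 r=13: '7'=='7', l++,r--
l=3 r=12: '4'=='4', l++,r--
l=4 r=11: '5'=='5', l++,r--
l=5 r=10: '1'=='1', l++,r--
l=6 r=9: '3'=='3', l++,r--
l=7 r=8: '6'=='6', l++,r--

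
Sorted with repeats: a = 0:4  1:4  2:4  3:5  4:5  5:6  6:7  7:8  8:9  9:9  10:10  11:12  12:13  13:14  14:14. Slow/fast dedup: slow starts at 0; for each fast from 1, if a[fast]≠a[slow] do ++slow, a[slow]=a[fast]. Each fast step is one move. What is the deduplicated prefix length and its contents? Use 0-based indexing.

slow=0 fast=1: a[fast]=4=a[slow] dup, fast++
slow=0 fast=2: a[fast]=4=a[slow] dup, fast++
slow=0 fast=3: a[fast]=5≠a[slow]=4 write a[1]=5, slow++,fast++
slow=1 fast=4: a[fast]=5=a[slow] dup, fast++
slow=1 fast=5: a[fast]=6≠a[slow]=5 write a[2]=6, slow++,fast++
slow=2 fast=6: a[fast]=7≠a[slow]=6 write a[3]=7, slow++,fast++
slow=3 fast=7: a[fast]=8≠a[slow]=7 write a[4]=8, slow++,fast++
slow=4 fast=8: a[fast]=9≠a[slow]=8 write a[5]=9, slow++,fast++
slow=5 fast=9: a[fast]=9=a[slow] dup, fast++
slow=5 fast=10: a[fast]=10≠a[slow]=9 write a[6]=10, slow++,fast++
slow=6 fast=11: a[fast]=12≠a[slow]=10 write a[7]=12, slow++,fast++
slow=7 fast=12: a[fast]=13≠a[slow]=12 write a[8]=13, slow++,fast++
slow=8 fast=13: a[fast]=14≠a[slow]=13 write a[9]=14, slow++,fast++
slow=9 fast=14: a[fast]=14=a[slow] dup, fast++

length 10; prefix = [4, 5, 6, 7, 8, 9, 10, 12, 13, 14]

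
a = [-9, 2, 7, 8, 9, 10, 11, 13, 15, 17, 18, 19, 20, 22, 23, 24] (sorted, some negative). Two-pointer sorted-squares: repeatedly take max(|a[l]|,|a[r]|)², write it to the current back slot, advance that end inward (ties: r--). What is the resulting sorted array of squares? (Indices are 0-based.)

[4, 49, 64, 81, 81, 100, 121, 169, 225, 289, 324, 361, 400, 484, 529, 576]

l=0 r=15: |-9|<=|24| out[15]=576, r--
l=0 r=14: |-9|<=|23| out[14]=529, r--
l=0 r=13: |-9|<=|22| out[13]=484, r--
l=0 r=12: |-9|<=|20| out[12]=400, r--
l=0 r=11: |-9|<=|19| out[11]=361, r--
l=0 r=10: |-9|<=|18| out[10]=324, r--
l=0 r=9: |-9|<=|17| out[9]=289, r--
l=0 r=8: |-9|<=|15| out[8]=225, r--
l=0 r=7: |-9|<=|13| out[7]=169, r--
l=0 r=6: |-9|<=|11| out[6]=121, r--
l=0 r=5: |-9|<=|10| out[5]=100, r--
l=0 r=4: |-9|<=|9| out[4]=81, r--
l=0 r=3: |-9|>|8| out[3]=81, l++
l=1 r=3: |2|<=|8| out[2]=64, r--
l=1 r=2: |2|<=|7| out[1]=49, r--
l=1 r=1: |2|<=|2| out[0]=4, r--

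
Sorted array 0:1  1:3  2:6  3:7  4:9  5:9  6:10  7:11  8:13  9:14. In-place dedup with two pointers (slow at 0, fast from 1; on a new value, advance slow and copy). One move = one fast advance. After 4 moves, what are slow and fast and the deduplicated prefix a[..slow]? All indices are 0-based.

slow=0 fast=1: a[fast]=3≠a[slow]=1 write a[1]=3, slow++,fast++
slow=1 fast=2: a[fast]=6≠a[slow]=3 write a[2]=6, slow++,fast++
slow=2 fast=3: a[fast]=7≠a[slow]=6 write a[3]=7, slow++,fast++
slow=3 fast=4: a[fast]=9≠a[slow]=7 write a[4]=9, slow++,fast++

slow=4, fast=5, prefix=[1, 3, 6, 7, 9]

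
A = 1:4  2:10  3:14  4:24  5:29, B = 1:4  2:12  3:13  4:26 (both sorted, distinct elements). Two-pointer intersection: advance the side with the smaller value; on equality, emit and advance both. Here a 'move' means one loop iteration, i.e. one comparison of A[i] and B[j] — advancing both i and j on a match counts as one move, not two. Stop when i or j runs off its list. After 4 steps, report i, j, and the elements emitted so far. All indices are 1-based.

i=1 j=1: 4==4 emit, i++,j++
i=2 j=2: 10<12, i++
i=3 j=2: 14>12, j++
i=3 j=3: 14>13, j++

i=3, j=4, emitted=[4]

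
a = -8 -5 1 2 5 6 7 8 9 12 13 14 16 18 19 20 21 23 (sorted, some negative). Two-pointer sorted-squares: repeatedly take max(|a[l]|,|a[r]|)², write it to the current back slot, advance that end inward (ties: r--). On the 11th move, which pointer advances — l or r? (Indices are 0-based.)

r

l=0 r=17: |-8|<=|23| out[17]=529, r--
l=0 r=16: |-8|<=|21| out[16]=441, r--
l=0 r=15: |-8|<=|20| out[15]=400, r--
l=0 r=14: |-8|<=|19| out[14]=361, r--
l=0 r=13: |-8|<=|18| out[13]=324, r--
l=0 r=12: |-8|<=|16| out[12]=256, r--
l=0 r=11: |-8|<=|14| out[11]=196, r--
l=0 r=10: |-8|<=|13| out[10]=169, r--
l=0 r=9: |-8|<=|12| out[9]=144, r--
l=0 r=8: |-8|<=|9| out[8]=81, r--
l=0 r=7: |-8|<=|8| out[7]=64, r--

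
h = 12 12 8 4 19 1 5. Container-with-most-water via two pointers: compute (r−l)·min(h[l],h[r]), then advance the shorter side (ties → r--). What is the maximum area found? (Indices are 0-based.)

l=0 r=6: min(12,5)*6=30 best=30 *, r--
l=0 r=5: min(12,1)*5=5 best=30, r--
l=0 r=4: min(12,19)*4=48 best=48 *, l++
l=1 r=4: min(12,19)*3=36 best=48, l++
l=2 r=4: min(8,19)*2=16 best=48, l++
l=3 r=4: min(4,19)*1=4 best=48, l++

max area = 48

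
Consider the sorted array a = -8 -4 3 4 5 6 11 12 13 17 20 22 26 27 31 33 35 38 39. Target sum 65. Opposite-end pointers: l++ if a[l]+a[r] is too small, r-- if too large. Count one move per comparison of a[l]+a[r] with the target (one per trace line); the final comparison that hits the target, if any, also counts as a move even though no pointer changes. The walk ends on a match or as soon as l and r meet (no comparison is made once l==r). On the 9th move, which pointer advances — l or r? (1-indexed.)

l

[1,19] -8+39=31 <65 → l++
[2,19] -4+39=35 <65 → l++
[3,19] 3+39=42 <65 → l++
[4,19] 4+39=43 <65 → l++
[5,19] 5+39=44 <65 → l++
[6,19] 6+39=45 <65 → l++
[7,19] 11+39=50 <65 → l++
[8,19] 12+39=51 <65 → l++
[9,19] 13+39=52 <65 → l++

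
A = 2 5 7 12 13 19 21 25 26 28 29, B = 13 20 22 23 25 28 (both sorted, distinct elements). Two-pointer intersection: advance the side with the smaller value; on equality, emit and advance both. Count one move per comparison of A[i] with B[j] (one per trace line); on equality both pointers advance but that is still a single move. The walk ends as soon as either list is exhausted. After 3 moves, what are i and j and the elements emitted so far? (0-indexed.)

i=3, j=0, emitted=[]

i=0 j=0: 2<13, i++
i=1 j=0: 5<13, i++
i=2 j=0: 7<13, i++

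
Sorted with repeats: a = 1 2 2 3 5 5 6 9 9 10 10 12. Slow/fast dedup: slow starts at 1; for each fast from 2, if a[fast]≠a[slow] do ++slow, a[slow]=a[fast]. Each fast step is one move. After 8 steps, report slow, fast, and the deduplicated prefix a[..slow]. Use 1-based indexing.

slow=6, fast=10, prefix=[1, 2, 3, 5, 6, 9]

slow=1 fast=2: a[fast]=2≠a[slow]=1 write a[2]=2, slow++,fast++
slow=2 fast=3: a[fast]=2=a[slow] dup, fast++
slow=2 fast=4: a[fast]=3≠a[slow]=2 write a[3]=3, slow++,fast++
slow=3 fast=5: a[fast]=5≠a[slow]=3 write a[4]=5, slow++,fast++
slow=4 fast=6: a[fast]=5=a[slow] dup, fast++
slow=4 fast=7: a[fast]=6≠a[slow]=5 write a[5]=6, slow++,fast++
slow=5 fast=8: a[fast]=9≠a[slow]=6 write a[6]=9, slow++,fast++
slow=6 fast=9: a[fast]=9=a[slow] dup, fast++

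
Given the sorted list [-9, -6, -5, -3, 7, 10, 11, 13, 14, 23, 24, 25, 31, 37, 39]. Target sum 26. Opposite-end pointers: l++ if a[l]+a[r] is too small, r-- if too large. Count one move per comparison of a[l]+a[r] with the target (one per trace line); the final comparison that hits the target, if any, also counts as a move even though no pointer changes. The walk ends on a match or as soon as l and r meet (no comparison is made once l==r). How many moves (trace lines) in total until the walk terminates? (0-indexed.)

l=0 r=14: -9+39=30 >26, r--
l=0 r=13: -9+37=28 >26, r--
l=0 r=12: -9+31=22 <26, l++
l=1 r=12: -6+31=25 <26, l++
l=2 r=12: -5+31=26, found

5 moves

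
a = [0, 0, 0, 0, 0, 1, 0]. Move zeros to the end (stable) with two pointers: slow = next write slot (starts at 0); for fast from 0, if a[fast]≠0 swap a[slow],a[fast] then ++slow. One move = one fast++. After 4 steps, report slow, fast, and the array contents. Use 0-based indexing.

slow=0, fast=4, a=[0, 0, 0, 0, 0, 1, 0]

(s=0,f=0) a[fast]=0 → fast++
(s=0,f=1) a[fast]=0 → fast++
(s=0,f=2) a[fast]=0 → fast++
(s=0,f=3) a[fast]=0 → fast++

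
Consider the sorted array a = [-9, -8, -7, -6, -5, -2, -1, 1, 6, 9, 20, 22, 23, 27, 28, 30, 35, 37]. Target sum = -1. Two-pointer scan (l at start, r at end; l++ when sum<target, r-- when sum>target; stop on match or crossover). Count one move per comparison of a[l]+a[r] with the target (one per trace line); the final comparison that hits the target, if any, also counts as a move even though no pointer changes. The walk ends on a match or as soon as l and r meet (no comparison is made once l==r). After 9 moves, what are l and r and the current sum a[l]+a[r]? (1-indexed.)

l=1 r=18: -9+37=28 >-1, r--
l=1 r=17: -9+35=26 >-1, r--
l=1 r=16: -9+30=21 >-1, r--
l=1 r=15: -9+28=19 >-1, r--
l=1 r=14: -9+27=18 >-1, r--
l=1 r=13: -9+23=14 >-1, r--
l=1 r=12: -9+22=13 >-1, r--
l=1 r=11: -9+20=11 >-1, r--
l=1 r=10: -9+9=0 >-1, r--

l=1, r=9, sum=-3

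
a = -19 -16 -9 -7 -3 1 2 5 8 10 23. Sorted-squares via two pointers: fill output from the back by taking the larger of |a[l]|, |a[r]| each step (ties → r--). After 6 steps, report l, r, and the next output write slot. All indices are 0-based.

l=3, r=7, next write slot=4

l=0 r=10: |-19|<=|23| out[10]=529, r--
l=0 r=9: |-19|>|10| out[9]=361, l++
l=1 r=9: |-16|>|10| out[8]=256, l++
l=2 r=9: |-9|<=|10| out[7]=100, r--
l=2 r=8: |-9|>|8| out[6]=81, l++
l=3 r=8: |-7|<=|8| out[5]=64, r--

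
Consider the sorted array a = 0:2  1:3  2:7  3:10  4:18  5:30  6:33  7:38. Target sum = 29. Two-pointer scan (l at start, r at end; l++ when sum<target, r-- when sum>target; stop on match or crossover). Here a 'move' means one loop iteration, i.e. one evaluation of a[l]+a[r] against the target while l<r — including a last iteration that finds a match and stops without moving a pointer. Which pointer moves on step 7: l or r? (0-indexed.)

l

[0,7] 2+38=40 >29 → r--
[0,6] 2+33=35 >29 → r--
[0,5] 2+30=32 >29 → r--
[0,4] 2+18=20 <29 → l++
[1,4] 3+18=21 <29 → l++
[2,4] 7+18=25 <29 → l++
[3,4] 10+18=28 <29 → l++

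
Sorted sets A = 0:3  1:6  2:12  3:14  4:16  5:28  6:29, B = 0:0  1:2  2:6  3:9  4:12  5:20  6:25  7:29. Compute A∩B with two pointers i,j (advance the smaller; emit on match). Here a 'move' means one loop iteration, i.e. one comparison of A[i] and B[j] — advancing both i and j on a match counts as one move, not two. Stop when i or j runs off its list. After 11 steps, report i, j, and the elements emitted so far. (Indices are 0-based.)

i=6, j=7, emitted=[6, 12]

i=0 j=0: 3>0, j++
i=0 j=1: 3>2, j++
i=0 j=2: 3<6, i++
i=1 j=2: 6==6 emit, i++,j++
i=2 j=3: 12>9, j++
i=2 j=4: 12==12 emit, i++,j++
i=3 j=5: 14<20, i++
i=4 j=5: 16<20, i++
i=5 j=5: 28>20, j++
i=5 j=6: 28>25, j++
i=5 j=7: 28<29, i++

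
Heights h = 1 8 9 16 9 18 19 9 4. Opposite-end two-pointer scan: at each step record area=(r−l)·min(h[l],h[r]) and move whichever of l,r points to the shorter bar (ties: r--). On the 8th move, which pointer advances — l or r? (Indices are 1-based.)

l

l=1 r=9: min(1,4)*8=8 best=8 *, l++
l=2 r=9: min(8,4)*7=28 best=28 *, r--
l=2 r=8: min(8,9)*6=48 best=48 *, l++
l=3 r=8: min(9,9)*5=45 best=48, r--
l=3 r=7: min(9,19)*4=36 best=48, l++
l=4 r=7: min(16,19)*3=48 best=48, l++
l=5 r=7: min(9,19)*2=18 best=48, l++
l=6 r=7: min(18,19)*1=18 best=48, l++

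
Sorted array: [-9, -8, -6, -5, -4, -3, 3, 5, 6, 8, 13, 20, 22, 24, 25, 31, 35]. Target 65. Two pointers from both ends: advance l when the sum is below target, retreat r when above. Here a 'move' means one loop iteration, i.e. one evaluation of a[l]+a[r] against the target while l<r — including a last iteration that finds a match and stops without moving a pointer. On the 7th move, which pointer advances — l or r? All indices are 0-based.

[0,16] -9+35=26 <65 → l++
[1,16] -8+35=27 <65 → l++
[2,16] -6+35=29 <65 → l++
[3,16] -5+35=30 <65 → l++
[4,16] -4+35=31 <65 → l++
[5,16] -3+35=32 <65 → l++
[6,16] 3+35=38 <65 → l++

l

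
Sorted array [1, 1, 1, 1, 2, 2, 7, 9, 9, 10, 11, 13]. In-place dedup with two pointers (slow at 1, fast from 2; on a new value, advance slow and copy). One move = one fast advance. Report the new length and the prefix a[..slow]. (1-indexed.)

length 7; prefix = [1, 2, 7, 9, 10, 11, 13]

slow=1 fast=2: a[fast]=1=a[slow] dup, fast++
slow=1 fast=3: a[fast]=1=a[slow] dup, fast++
slow=1 fast=4: a[fast]=1=a[slow] dup, fast++
slow=1 fast=5: a[fast]=2≠a[slow]=1 write a[2]=2, slow++,fast++
slow=2 fast=6: a[fast]=2=a[slow] dup, fast++
slow=2 fast=7: a[fast]=7≠a[slow]=2 write a[3]=7, slow++,fast++
slow=3 fast=8: a[fast]=9≠a[slow]=7 write a[4]=9, slow++,fast++
slow=4 fast=9: a[fast]=9=a[slow] dup, fast++
slow=4 fast=10: a[fast]=10≠a[slow]=9 write a[5]=10, slow++,fast++
slow=5 fast=11: a[fast]=11≠a[slow]=10 write a[6]=11, slow++,fast++
slow=6 fast=12: a[fast]=13≠a[slow]=11 write a[7]=13, slow++,fast++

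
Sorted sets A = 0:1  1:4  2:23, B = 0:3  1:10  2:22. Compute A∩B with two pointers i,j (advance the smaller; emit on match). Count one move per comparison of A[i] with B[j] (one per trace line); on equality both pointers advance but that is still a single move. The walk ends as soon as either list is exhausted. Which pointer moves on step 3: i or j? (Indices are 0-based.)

i

[i=0,j=0] 1<3 → i++
[i=1,j=0] 4>3 → j++
[i=1,j=1] 4<10 → i++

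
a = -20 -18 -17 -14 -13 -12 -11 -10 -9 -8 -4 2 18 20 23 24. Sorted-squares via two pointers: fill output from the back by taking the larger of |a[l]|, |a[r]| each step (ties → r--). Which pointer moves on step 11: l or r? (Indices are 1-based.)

l=1 r=16: |-20|<=|24| out[16]=576, r--
l=1 r=15: |-20|<=|23| out[15]=529, r--
l=1 r=14: |-20|<=|20| out[14]=400, r--
l=1 r=13: |-20|>|18| out[13]=400, l++
l=2 r=13: |-18|<=|18| out[12]=324, r--
l=2 r=12: |-18|>|2| out[11]=324, l++
l=3 r=12: |-17|>|2| out[10]=289, l++
l=4 r=12: |-14|>|2| out[9]=196, l++
l=5 r=12: |-13|>|2| out[8]=169, l++
l=6 r=12: |-12|>|2| out[7]=144, l++
l=7 r=12: |-11|>|2| out[6]=121, l++

l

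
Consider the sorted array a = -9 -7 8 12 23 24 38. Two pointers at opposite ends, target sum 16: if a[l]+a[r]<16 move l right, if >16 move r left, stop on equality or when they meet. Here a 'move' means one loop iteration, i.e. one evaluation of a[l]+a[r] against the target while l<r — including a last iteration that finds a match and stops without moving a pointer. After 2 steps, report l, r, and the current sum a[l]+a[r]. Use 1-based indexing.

l=2, r=6, sum=17

l=1 r=7: -9+38=29 >16, r--
l=1 r=6: -9+24=15 <16, l++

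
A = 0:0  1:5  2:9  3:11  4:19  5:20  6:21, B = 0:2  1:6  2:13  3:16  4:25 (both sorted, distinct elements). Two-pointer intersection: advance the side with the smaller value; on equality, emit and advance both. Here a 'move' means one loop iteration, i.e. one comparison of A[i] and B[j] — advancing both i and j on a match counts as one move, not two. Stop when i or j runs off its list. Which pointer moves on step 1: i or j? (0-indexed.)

i=0 j=0: 0<2, i++

i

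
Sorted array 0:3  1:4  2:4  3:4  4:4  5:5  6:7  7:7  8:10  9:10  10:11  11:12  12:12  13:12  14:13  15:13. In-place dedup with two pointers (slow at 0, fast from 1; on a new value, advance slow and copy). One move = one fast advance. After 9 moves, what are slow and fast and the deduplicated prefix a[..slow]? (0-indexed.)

slow=0 fast=1: a[fast]=4≠a[slow]=3 write a[1]=4, slow++,fast++
slow=1 fast=2: a[fast]=4=a[slow] dup, fast++
slow=1 fast=3: a[fast]=4=a[slow] dup, fast++
slow=1 fast=4: a[fast]=4=a[slow] dup, fast++
slow=1 fast=5: a[fast]=5≠a[slow]=4 write a[2]=5, slow++,fast++
slow=2 fast=6: a[fast]=7≠a[slow]=5 write a[3]=7, slow++,fast++
slow=3 fast=7: a[fast]=7=a[slow] dup, fast++
slow=3 fast=8: a[fast]=10≠a[slow]=7 write a[4]=10, slow++,fast++
slow=4 fast=9: a[fast]=10=a[slow] dup, fast++

slow=4, fast=10, prefix=[3, 4, 5, 7, 10]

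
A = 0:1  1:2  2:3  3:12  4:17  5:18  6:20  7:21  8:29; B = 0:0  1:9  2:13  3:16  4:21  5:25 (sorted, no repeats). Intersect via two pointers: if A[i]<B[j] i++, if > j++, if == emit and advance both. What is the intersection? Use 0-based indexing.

intersection = [21]

[i=0,j=0] 1>0 → j++
[i=0,j=1] 1<9 → i++
[i=1,j=1] 2<9 → i++
[i=2,j=1] 3<9 → i++
[i=3,j=1] 12>9 → j++
[i=3,j=2] 12<13 → i++
[i=4,j=2] 17>13 → j++
[i=4,j=3] 17>16 → j++
[i=4,j=4] 17<21 → i++
[i=5,j=4] 18<21 → i++
[i=6,j=4] 20<21 → i++
[i=7,j=4] 21==21 emit → i++,j++
[i=8,j=5] 29>25 → j++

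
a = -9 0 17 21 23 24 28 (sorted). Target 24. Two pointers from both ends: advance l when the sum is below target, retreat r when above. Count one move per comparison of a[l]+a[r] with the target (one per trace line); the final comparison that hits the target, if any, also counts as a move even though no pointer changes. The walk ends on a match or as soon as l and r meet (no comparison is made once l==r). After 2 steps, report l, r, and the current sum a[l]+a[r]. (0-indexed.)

l=1, r=5, sum=24

l=0 r=6: -9+28=19 <24, l++
l=1 r=6: 0+28=28 >24, r--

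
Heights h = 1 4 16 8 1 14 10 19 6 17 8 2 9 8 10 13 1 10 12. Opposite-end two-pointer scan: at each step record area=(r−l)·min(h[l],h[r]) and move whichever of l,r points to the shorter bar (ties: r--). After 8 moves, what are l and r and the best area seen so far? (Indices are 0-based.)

l=2, r=12, best area=192

l=0 r=18: min(1,12)*18=18 best=18 *, l++
l=1 r=18: min(4,12)*17=68 best=68 *, l++
l=2 r=18: min(16,12)*16=192 best=192 *, r--
l=2 r=17: min(16,10)*15=150 best=192, r--
l=2 r=16: min(16,1)*14=14 best=192, r--
l=2 r=15: min(16,13)*13=169 best=192, r--
l=2 r=14: min(16,10)*12=120 best=192, r--
l=2 r=13: min(16,8)*11=88 best=192, r--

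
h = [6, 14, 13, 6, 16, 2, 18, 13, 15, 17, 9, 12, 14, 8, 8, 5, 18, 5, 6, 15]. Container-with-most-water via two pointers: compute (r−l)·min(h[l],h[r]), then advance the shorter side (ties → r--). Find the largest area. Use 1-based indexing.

l=1 r=20: min(6,15)*19=114 best=114 *, l++
l=2 r=20: min(14,15)*18=252 best=252 *, l++
l=3 r=20: min(13,15)*17=221 best=252, l++
l=4 r=20: min(6,15)*16=96 best=252, l++
l=5 r=20: min(16,15)*15=225 best=252, r--
l=5 r=19: min(16,6)*14=84 best=252, r--
l=5 r=18: min(16,5)*13=65 best=252, r--
l=5 r=17: min(16,18)*12=192 best=252, l++
l=6 r=17: min(2,18)*11=22 best=252, l++
l=7 r=17: min(18,18)*10=180 best=252, r--
l=7 r=16: min(18,5)*9=45 best=252, r--
l=7 r=15: min(18,8)*8=64 best=252, r--
l=7 r=14: min(18,8)*7=56 best=252, r--
l=7 r=13: min(18,14)*6=84 best=252, r--
l=7 r=12: min(18,12)*5=60 best=252, r--
l=7 r=11: min(18,9)*4=36 best=252, r--
l=7 r=10: min(18,17)*3=51 best=252, r--
l=7 r=9: min(18,15)*2=30 best=252, r--
l=7 r=8: min(18,13)*1=13 best=252, r--

max area = 252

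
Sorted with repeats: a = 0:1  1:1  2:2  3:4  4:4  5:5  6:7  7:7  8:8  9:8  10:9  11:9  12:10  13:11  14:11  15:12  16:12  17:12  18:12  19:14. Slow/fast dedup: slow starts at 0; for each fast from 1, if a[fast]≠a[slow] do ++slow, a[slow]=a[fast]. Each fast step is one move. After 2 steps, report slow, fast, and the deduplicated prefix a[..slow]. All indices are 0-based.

slow=1, fast=3, prefix=[1, 2]

slow=0 fast=1: a[fast]=1=a[slow] dup, fast++
slow=0 fast=2: a[fast]=2≠a[slow]=1 write a[1]=2, slow++,fast++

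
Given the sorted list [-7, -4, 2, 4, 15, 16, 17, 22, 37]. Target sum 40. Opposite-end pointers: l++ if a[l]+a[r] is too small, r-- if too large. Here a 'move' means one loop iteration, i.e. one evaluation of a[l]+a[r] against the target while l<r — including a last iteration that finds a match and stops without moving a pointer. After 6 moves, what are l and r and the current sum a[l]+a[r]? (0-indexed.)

l=0 r=8: -7+37=30 <40, l++
l=1 r=8: -4+37=33 <40, l++
l=2 r=8: 2+37=39 <40, l++
l=3 r=8: 4+37=41 >40, r--
l=3 r=7: 4+22=26 <40, l++
l=4 r=7: 15+22=37 <40, l++

l=5, r=7, sum=38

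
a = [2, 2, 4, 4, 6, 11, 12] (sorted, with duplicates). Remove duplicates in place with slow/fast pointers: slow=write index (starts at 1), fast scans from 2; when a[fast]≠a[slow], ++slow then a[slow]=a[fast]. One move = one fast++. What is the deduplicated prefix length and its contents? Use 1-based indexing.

(s=1,f=2) a[fast]=2=a[slow] dup → fast++
(s=1,f=3) a[fast]=4≠a[slow]=2 write a[2]=4 → slow++,fast++
(s=2,f=4) a[fast]=4=a[slow] dup → fast++
(s=2,f=5) a[fast]=6≠a[slow]=4 write a[3]=6 → slow++,fast++
(s=3,f=6) a[fast]=11≠a[slow]=6 write a[4]=11 → slow++,fast++
(s=4,f=7) a[fast]=12≠a[slow]=11 write a[5]=12 → slow++,fast++

length 5; prefix = [2, 4, 6, 11, 12]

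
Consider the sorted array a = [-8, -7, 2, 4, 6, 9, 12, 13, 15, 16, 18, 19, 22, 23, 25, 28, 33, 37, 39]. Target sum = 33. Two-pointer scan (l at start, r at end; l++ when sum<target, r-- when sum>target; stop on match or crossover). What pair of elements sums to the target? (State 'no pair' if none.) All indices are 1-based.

[1,19] -8+39=31 <33 → l++
[2,19] -7+39=32 <33 → l++
[3,19] 2+39=41 >33 → r--
[3,18] 2+37=39 >33 → r--
[3,17] 2+33=35 >33 → r--
[3,16] 2+28=30 <33 → l++
[4,16] 4+28=32 <33 → l++
[5,16] 6+28=34 >33 → r--
[5,15] 6+25=31 <33 → l++
[6,15] 9+25=34 >33 → r--
[6,14] 9+23=32 <33 → l++
[7,14] 12+23=35 >33 → r--
[7,13] 12+22=34 >33 → r--
[7,12] 12+19=31 <33 → l++
[8,12] 13+19=32 <33 → l++
[9,12] 15+19=34 >33 → r--
[9,11] 15+18=33 → found

(15, 18)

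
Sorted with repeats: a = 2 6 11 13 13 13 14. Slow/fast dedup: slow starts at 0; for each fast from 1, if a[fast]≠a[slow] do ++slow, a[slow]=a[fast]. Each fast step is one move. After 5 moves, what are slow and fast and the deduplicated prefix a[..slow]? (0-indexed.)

(s=0,f=1) a[fast]=6≠a[slow]=2 write a[1]=6 → slow++,fast++
(s=1,f=2) a[fast]=11≠a[slow]=6 write a[2]=11 → slow++,fast++
(s=2,f=3) a[fast]=13≠a[slow]=11 write a[3]=13 → slow++,fast++
(s=3,f=4) a[fast]=13=a[slow] dup → fast++
(s=3,f=5) a[fast]=13=a[slow] dup → fast++

slow=3, fast=6, prefix=[2, 6, 11, 13]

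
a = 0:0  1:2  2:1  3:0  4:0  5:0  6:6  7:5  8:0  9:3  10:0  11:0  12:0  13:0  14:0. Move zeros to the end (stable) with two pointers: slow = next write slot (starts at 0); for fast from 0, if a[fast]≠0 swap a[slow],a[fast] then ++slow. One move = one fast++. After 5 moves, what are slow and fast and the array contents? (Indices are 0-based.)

slow=2, fast=5, a=[2, 1, 0, 0, 0, 0, 6, 5, 0, 3, 0, 0, 0, 0, 0]

slow=0 fast=0: a[fast]=0, fast++
slow=0 fast=1: a[fast]=2≠0 swap→a[0]=2, slow++,fast++
slow=1 fast=2: a[fast]=1≠0 swap→a[1]=1, slow++,fast++
slow=2 fast=3: a[fast]=0, fast++
slow=2 fast=4: a[fast]=0, fast++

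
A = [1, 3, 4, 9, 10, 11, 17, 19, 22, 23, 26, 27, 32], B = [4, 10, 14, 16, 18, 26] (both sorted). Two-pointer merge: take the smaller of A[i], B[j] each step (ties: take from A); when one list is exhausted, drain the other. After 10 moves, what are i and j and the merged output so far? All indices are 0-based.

[i=0,j=0] A[i]=1<=B[j]=4 take 1 → i++
[i=1,j=0] A[i]=3<=B[j]=4 take 3 → i++
[i=2,j=0] A[i]=4<=B[j]=4 take 4 → i++
[i=3,j=0] A[i]=9>B[j]=4 take 4 → j++
[i=3,j=1] A[i]=9<=B[j]=10 take 9 → i++
[i=4,j=1] A[i]=10<=B[j]=10 take 10 → i++
[i=5,j=1] A[i]=11>B[j]=10 take 10 → j++
[i=5,j=2] A[i]=11<=B[j]=14 take 11 → i++
[i=6,j=2] A[i]=17>B[j]=14 take 14 → j++
[i=6,j=3] A[i]=17>B[j]=16 take 16 → j++

i=6, j=4, merged so far=[1, 3, 4, 4, 9, 10, 10, 11, 14, 16]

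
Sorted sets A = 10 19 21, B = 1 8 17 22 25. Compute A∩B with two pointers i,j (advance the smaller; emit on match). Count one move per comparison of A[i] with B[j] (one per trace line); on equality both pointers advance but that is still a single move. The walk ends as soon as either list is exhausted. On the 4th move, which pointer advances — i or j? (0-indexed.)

j

[i=0,j=0] 10>1 → j++
[i=0,j=1] 10>8 → j++
[i=0,j=2] 10<17 → i++
[i=1,j=2] 19>17 → j++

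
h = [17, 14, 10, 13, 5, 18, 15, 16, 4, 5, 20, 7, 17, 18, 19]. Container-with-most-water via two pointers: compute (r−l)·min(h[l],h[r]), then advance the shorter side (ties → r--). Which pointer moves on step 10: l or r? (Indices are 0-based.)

[0,14] min(17,19)*14=238 best=238 * → l++
[1,14] min(14,19)*13=182 best=238 → l++
[2,14] min(10,19)*12=120 best=238 → l++
[3,14] min(13,19)*11=143 best=238 → l++
[4,14] min(5,19)*10=50 best=238 → l++
[5,14] min(18,19)*9=162 best=238 → l++
[6,14] min(15,19)*8=120 best=238 → l++
[7,14] min(16,19)*7=112 best=238 → l++
[8,14] min(4,19)*6=24 best=238 → l++
[9,14] min(5,19)*5=25 best=238 → l++

l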